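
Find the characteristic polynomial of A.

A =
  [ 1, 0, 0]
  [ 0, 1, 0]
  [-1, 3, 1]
x^3 - 3*x^2 + 3*x - 1

Expanding det(x·I − A) (e.g. by cofactor expansion or by noting that A is similar to its Jordan form J, which has the same characteristic polynomial as A) gives
  χ_A(x) = x^3 - 3*x^2 + 3*x - 1
which factors as (x - 1)^3. The eigenvalues (with algebraic multiplicities) are λ = 1 with multiplicity 3.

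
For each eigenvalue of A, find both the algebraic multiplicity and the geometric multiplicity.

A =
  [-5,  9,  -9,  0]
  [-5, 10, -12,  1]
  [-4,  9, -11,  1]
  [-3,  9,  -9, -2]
λ = -2: alg = 4, geom = 2

Step 1 — factor the characteristic polynomial to read off the algebraic multiplicities:
  χ_A(x) = (x + 2)^4

Step 2 — compute geometric multiplicities via the rank-nullity identity g(λ) = n − rank(A − λI):
  rank(A − (-2)·I) = 2, so dim ker(A − (-2)·I) = n − 2 = 2

Summary:
  λ = -2: algebraic multiplicity = 4, geometric multiplicity = 2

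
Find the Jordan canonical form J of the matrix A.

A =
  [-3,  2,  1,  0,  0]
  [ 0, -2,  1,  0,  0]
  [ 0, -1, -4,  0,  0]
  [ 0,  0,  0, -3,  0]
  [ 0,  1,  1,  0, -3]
J_3(-3) ⊕ J_1(-3) ⊕ J_1(-3)

The characteristic polynomial is
  det(x·I − A) = x^5 + 15*x^4 + 90*x^3 + 270*x^2 + 405*x + 243 = (x + 3)^5

Eigenvalues and multiplicities (the geometric multiplicity of λ is n − rank(A − λI), which equals the number of Jordan blocks for λ):
  λ = -3: algebraic multiplicity = 5, geometric multiplicity = 3

Determining the block sizes for each eigenvalue:
  λ = -3: with am = 5 and gm = 3, the partition is not yet determined (e.g. several partitions of 5 into 3 parts exist). Let N = A − (-3)·I. Computing rank(N^1) = 2, rank(N^2) = 1, rank(N^3) = 0; the number of blocks of size ≥ j is rank(N^{j−1}) − rank(N^j), giving [3, 1, 1]. So we have 1 block(s) of size 3, 2 block(s) of size 1 → block sizes [3, 1, 1]

Assembling the blocks gives a Jordan form
J =
  [-3,  1,  0,  0,  0]
  [ 0, -3,  1,  0,  0]
  [ 0,  0, -3,  0,  0]
  [ 0,  0,  0, -3,  0]
  [ 0,  0,  0,  0, -3]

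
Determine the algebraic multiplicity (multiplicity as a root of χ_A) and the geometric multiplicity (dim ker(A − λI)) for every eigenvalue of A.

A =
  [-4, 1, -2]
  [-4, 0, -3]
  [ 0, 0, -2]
λ = -2: alg = 3, geom = 1

Step 1 — factor the characteristic polynomial to read off the algebraic multiplicities:
  χ_A(x) = (x + 2)^3

Step 2 — compute geometric multiplicities via the rank-nullity identity g(λ) = n − rank(A − λI):
  rank(A − (-2)·I) = 2, so dim ker(A − (-2)·I) = n − 2 = 1

Summary:
  λ = -2: algebraic multiplicity = 3, geometric multiplicity = 1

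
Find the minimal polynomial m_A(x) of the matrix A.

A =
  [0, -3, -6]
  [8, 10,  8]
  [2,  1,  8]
x^2 - 12*x + 36

The characteristic polynomial is χ_A(x) = (x - 6)^3, so the eigenvalues are known. The minimal polynomial is
  m_A(x) = Π_λ (x − λ)^{k_λ}
where k_λ is the size of the *largest* Jordan block for λ (equivalently, the smallest k with (A − λI)^k v = 0 for every generalised eigenvector v of λ).

  λ = 6: largest Jordan block has size 2, contributing (x − 6)^2

So m_A(x) = (x - 6)^2 = x^2 - 12*x + 36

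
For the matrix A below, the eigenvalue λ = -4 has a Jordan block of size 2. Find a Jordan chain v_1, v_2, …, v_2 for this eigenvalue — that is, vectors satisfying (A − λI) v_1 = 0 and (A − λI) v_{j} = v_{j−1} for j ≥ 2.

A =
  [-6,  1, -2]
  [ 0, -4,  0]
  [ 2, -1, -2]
A Jordan chain for λ = -4 of length 2:
v_1 = (-2, 0, 2)ᵀ
v_2 = (1, 0, 0)ᵀ

Let N = A − (-4)·I. We want v_2 with N^2 v_2 = 0 but N^1 v_2 ≠ 0; then v_{j-1} := N · v_j for j = 2, …, 2.

Pick v_2 = (1, 0, 0)ᵀ.
Then v_1 = N · v_2 = (-2, 0, 2)ᵀ.

Sanity check: (A − (-4)·I) v_1 = (0, 0, 0)ᵀ = 0. ✓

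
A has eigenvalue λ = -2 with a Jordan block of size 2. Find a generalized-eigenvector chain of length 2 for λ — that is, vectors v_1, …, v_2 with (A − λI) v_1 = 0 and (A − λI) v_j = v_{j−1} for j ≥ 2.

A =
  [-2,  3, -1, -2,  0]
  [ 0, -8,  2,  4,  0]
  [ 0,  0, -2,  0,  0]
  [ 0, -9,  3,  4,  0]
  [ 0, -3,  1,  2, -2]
A Jordan chain for λ = -2 of length 2:
v_1 = (3, -6, 0, -9, -3)ᵀ
v_2 = (0, 1, 0, 0, 0)ᵀ

Let N = A − (-2)·I. We want v_2 with N^2 v_2 = 0 but N^1 v_2 ≠ 0; then v_{j-1} := N · v_j for j = 2, …, 2.

Pick v_2 = (0, 1, 0, 0, 0)ᵀ.
Then v_1 = N · v_2 = (3, -6, 0, -9, -3)ᵀ.

Sanity check: (A − (-2)·I) v_1 = (0, 0, 0, 0, 0)ᵀ = 0. ✓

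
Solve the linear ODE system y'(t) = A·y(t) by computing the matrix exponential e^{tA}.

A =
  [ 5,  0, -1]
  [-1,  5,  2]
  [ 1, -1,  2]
e^{tA} =
  [t*exp(4*t) + exp(4*t), t^2*exp(4*t)/2, t^2*exp(4*t)/2 - t*exp(4*t)]
  [-t*exp(4*t), -t^2*exp(4*t)/2 + t*exp(4*t) + exp(4*t), -t^2*exp(4*t)/2 + 2*t*exp(4*t)]
  [t*exp(4*t), t^2*exp(4*t)/2 - t*exp(4*t), t^2*exp(4*t)/2 - 2*t*exp(4*t) + exp(4*t)]

Strategy: write A = P · J · P⁻¹ where J is a Jordan canonical form, so e^{tA} = P · e^{tJ} · P⁻¹, and e^{tJ} can be computed block-by-block.

A has Jordan form
J =
  [4, 1, 0]
  [0, 4, 1]
  [0, 0, 4]
(up to reordering of blocks).

Per-block formulas:
  For a 3×3 Jordan block J_3(4): exp(t · J_3(4)) = e^(4t)·(I + t·N + (t^2/2)·N^2), where N is the 3×3 nilpotent shift.

After assembling e^{tJ} and conjugating by P, we get:

e^{tA} =
  [t*exp(4*t) + exp(4*t), t^2*exp(4*t)/2, t^2*exp(4*t)/2 - t*exp(4*t)]
  [-t*exp(4*t), -t^2*exp(4*t)/2 + t*exp(4*t) + exp(4*t), -t^2*exp(4*t)/2 + 2*t*exp(4*t)]
  [t*exp(4*t), t^2*exp(4*t)/2 - t*exp(4*t), t^2*exp(4*t)/2 - 2*t*exp(4*t) + exp(4*t)]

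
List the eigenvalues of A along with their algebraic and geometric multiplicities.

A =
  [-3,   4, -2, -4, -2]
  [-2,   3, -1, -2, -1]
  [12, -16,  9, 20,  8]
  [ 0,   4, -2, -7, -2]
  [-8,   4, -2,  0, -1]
λ = -3: alg = 1, geom = 1; λ = 1: alg = 4, geom = 3

Step 1 — factor the characteristic polynomial to read off the algebraic multiplicities:
  χ_A(x) = (x - 1)^4*(x + 3)

Step 2 — compute geometric multiplicities via the rank-nullity identity g(λ) = n − rank(A − λI):
  rank(A − (-3)·I) = 4, so dim ker(A − (-3)·I) = n − 4 = 1
  rank(A − (1)·I) = 2, so dim ker(A − (1)·I) = n − 2 = 3

Summary:
  λ = -3: algebraic multiplicity = 1, geometric multiplicity = 1
  λ = 1: algebraic multiplicity = 4, geometric multiplicity = 3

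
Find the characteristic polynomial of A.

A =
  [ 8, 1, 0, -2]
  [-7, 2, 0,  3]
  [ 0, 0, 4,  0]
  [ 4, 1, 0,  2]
x^4 - 16*x^3 + 96*x^2 - 256*x + 256

Expanding det(x·I − A) (e.g. by cofactor expansion or by noting that A is similar to its Jordan form J, which has the same characteristic polynomial as A) gives
  χ_A(x) = x^4 - 16*x^3 + 96*x^2 - 256*x + 256
which factors as (x - 4)^4. The eigenvalues (with algebraic multiplicities) are λ = 4 with multiplicity 4.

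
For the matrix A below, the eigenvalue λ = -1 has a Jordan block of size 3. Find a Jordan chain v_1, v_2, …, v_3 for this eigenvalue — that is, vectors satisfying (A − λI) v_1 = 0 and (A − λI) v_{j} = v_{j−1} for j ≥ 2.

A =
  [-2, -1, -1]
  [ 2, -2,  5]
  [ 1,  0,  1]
A Jordan chain for λ = -1 of length 3:
v_1 = (-2, 1, 1)ᵀ
v_2 = (-1, 2, 1)ᵀ
v_3 = (1, 0, 0)ᵀ

Let N = A − (-1)·I. We want v_3 with N^3 v_3 = 0 but N^2 v_3 ≠ 0; then v_{j-1} := N · v_j for j = 3, …, 2.

Pick v_3 = (1, 0, 0)ᵀ.
Then v_2 = N · v_3 = (-1, 2, 1)ᵀ.
Then v_1 = N · v_2 = (-2, 1, 1)ᵀ.

Sanity check: (A − (-1)·I) v_1 = (0, 0, 0)ᵀ = 0. ✓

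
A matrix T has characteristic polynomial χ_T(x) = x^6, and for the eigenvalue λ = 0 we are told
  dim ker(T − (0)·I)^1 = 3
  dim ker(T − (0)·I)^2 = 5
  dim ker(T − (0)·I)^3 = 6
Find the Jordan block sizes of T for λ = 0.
Block sizes for λ = 0: [3, 2, 1]

From the dimensions of kernels of powers, the number of Jordan blocks of size at least j is d_j − d_{j−1} where d_j = dim ker(N^j) (with d_0 = 0). Computing the differences gives [3, 2, 1].
The number of blocks of size exactly k is (#blocks of size ≥ k) − (#blocks of size ≥ k + 1), so the partition is: 1 block(s) of size 1, 1 block(s) of size 2, 1 block(s) of size 3.
In nonincreasing order the block sizes are [3, 2, 1].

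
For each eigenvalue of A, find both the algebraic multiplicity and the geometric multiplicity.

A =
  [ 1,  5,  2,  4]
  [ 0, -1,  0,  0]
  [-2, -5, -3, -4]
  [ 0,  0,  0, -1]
λ = -1: alg = 4, geom = 3

Step 1 — factor the characteristic polynomial to read off the algebraic multiplicities:
  χ_A(x) = (x + 1)^4

Step 2 — compute geometric multiplicities via the rank-nullity identity g(λ) = n − rank(A − λI):
  rank(A − (-1)·I) = 1, so dim ker(A − (-1)·I) = n − 1 = 3

Summary:
  λ = -1: algebraic multiplicity = 4, geometric multiplicity = 3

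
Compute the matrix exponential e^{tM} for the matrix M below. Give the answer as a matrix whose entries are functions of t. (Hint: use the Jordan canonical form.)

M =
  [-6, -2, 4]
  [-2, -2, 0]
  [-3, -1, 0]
e^{tM} =
  [-exp(-2*t) + 2*exp(-4*t), -exp(-2*t) + exp(-4*t), 2*exp(-2*t) - 2*exp(-4*t)]
  [2*t*exp(-2*t) - 2*exp(-2*t) + 2*exp(-4*t), 2*t*exp(-2*t) + exp(-4*t), -4*t*exp(-2*t) + 2*exp(-2*t) - 2*exp(-4*t)]
  [t*exp(-2*t) - 2*exp(-2*t) + 2*exp(-4*t), t*exp(-2*t) - exp(-2*t) + exp(-4*t), -2*t*exp(-2*t) + 3*exp(-2*t) - 2*exp(-4*t)]

Strategy: write M = P · J · P⁻¹ where J is a Jordan canonical form, so e^{tM} = P · e^{tJ} · P⁻¹, and e^{tJ} can be computed block-by-block.

M has Jordan form
J =
  [-4,  0,  0]
  [ 0, -2,  1]
  [ 0,  0, -2]
(up to reordering of blocks).

Per-block formulas:
  For a 1×1 block at λ = -4: exp(t · [-4]) = [e^(-4t)].
  For a 2×2 Jordan block J_2(-2): exp(t · J_2(-2)) = e^(-2t)·(I + t·N), where N is the 2×2 nilpotent shift.

After assembling e^{tJ} and conjugating by P, we get:

e^{tM} =
  [-exp(-2*t) + 2*exp(-4*t), -exp(-2*t) + exp(-4*t), 2*exp(-2*t) - 2*exp(-4*t)]
  [2*t*exp(-2*t) - 2*exp(-2*t) + 2*exp(-4*t), 2*t*exp(-2*t) + exp(-4*t), -4*t*exp(-2*t) + 2*exp(-2*t) - 2*exp(-4*t)]
  [t*exp(-2*t) - 2*exp(-2*t) + 2*exp(-4*t), t*exp(-2*t) - exp(-2*t) + exp(-4*t), -2*t*exp(-2*t) + 3*exp(-2*t) - 2*exp(-4*t)]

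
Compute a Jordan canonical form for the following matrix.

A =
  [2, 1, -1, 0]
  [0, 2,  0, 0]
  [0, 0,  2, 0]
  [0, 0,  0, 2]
J_2(2) ⊕ J_1(2) ⊕ J_1(2)

The characteristic polynomial is
  det(x·I − A) = x^4 - 8*x^3 + 24*x^2 - 32*x + 16 = (x - 2)^4

Eigenvalues and multiplicities (the geometric multiplicity of λ is n − rank(A − λI), which equals the number of Jordan blocks for λ):
  λ = 2: algebraic multiplicity = 4, geometric multiplicity = 3

Determining the block sizes for each eigenvalue:
  λ = 2: 3 blocks summing to 4 forces exactly one block of size 2 and the rest size 1 → block sizes [2, 1, 1]

Assembling the blocks gives a Jordan form
J =
  [2, 1, 0, 0]
  [0, 2, 0, 0]
  [0, 0, 2, 0]
  [0, 0, 0, 2]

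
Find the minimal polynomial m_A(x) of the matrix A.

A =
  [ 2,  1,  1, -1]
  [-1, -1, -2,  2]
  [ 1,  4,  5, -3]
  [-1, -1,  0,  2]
x^3 - 6*x^2 + 12*x - 8

The characteristic polynomial is χ_A(x) = (x - 2)^4, so the eigenvalues are known. The minimal polynomial is
  m_A(x) = Π_λ (x − λ)^{k_λ}
where k_λ is the size of the *largest* Jordan block for λ (equivalently, the smallest k with (A − λI)^k v = 0 for every generalised eigenvector v of λ).

  λ = 2: largest Jordan block has size 3, contributing (x − 2)^3

So m_A(x) = (x - 2)^3 = x^3 - 6*x^2 + 12*x - 8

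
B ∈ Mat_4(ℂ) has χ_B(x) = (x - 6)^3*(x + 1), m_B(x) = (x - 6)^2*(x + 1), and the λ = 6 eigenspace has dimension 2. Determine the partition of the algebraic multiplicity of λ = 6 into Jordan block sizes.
Block sizes for λ = 6: [2, 1]

Step 1 — from the characteristic polynomial, algebraic multiplicity of λ = 6 is 3. From dim ker(B − (6)·I) = 2, there are exactly 2 Jordan blocks for λ = 6.
Step 2 — from the minimal polynomial, the factor (x − 6)^2 tells us the largest block for λ = 6 has size 2.
Step 3 — with total size 3, 2 blocks, and largest block 2, the block sizes (in nonincreasing order) are [2, 1].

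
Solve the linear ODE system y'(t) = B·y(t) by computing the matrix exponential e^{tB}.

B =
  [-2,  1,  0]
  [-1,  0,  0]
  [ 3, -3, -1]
e^{tB} =
  [-t*exp(-t) + exp(-t), t*exp(-t), 0]
  [-t*exp(-t), t*exp(-t) + exp(-t), 0]
  [3*t*exp(-t), -3*t*exp(-t), exp(-t)]

Strategy: write B = P · J · P⁻¹ where J is a Jordan canonical form, so e^{tB} = P · e^{tJ} · P⁻¹, and e^{tJ} can be computed block-by-block.

B has Jordan form
J =
  [-1,  1,  0]
  [ 0, -1,  0]
  [ 0,  0, -1]
(up to reordering of blocks).

Per-block formulas:
  For a 1×1 block at λ = -1: exp(t · [-1]) = [e^(-1t)].
  For a 2×2 Jordan block J_2(-1): exp(t · J_2(-1)) = e^(-1t)·(I + t·N), where N is the 2×2 nilpotent shift.

After assembling e^{tJ} and conjugating by P, we get:

e^{tB} =
  [-t*exp(-t) + exp(-t), t*exp(-t), 0]
  [-t*exp(-t), t*exp(-t) + exp(-t), 0]
  [3*t*exp(-t), -3*t*exp(-t), exp(-t)]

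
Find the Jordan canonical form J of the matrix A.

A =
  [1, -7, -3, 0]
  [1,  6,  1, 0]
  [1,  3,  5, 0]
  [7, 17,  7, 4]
J_3(4) ⊕ J_1(4)

The characteristic polynomial is
  det(x·I − A) = x^4 - 16*x^3 + 96*x^2 - 256*x + 256 = (x - 4)^4

Eigenvalues and multiplicities (the geometric multiplicity of λ is n − rank(A − λI), which equals the number of Jordan blocks for λ):
  λ = 4: algebraic multiplicity = 4, geometric multiplicity = 2

Determining the block sizes for each eigenvalue:
  λ = 4: with am = 4 and gm = 2, the partition is not yet determined (e.g. several partitions of 4 into 2 parts exist). Let N = A − (4)·I. Computing rank(N^1) = 2, rank(N^2) = 1, rank(N^3) = 0; the number of blocks of size ≥ j is rank(N^{j−1}) − rank(N^j), giving [2, 1, 1]. So we have 1 block(s) of size 3, 1 block(s) of size 1 → block sizes [3, 1]

Assembling the blocks gives a Jordan form
J =
  [4, 1, 0, 0]
  [0, 4, 1, 0]
  [0, 0, 4, 0]
  [0, 0, 0, 4]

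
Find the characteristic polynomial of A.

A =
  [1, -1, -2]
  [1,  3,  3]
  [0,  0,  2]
x^3 - 6*x^2 + 12*x - 8

Expanding det(x·I − A) (e.g. by cofactor expansion or by noting that A is similar to its Jordan form J, which has the same characteristic polynomial as A) gives
  χ_A(x) = x^3 - 6*x^2 + 12*x - 8
which factors as (x - 2)^3. The eigenvalues (with algebraic multiplicities) are λ = 2 with multiplicity 3.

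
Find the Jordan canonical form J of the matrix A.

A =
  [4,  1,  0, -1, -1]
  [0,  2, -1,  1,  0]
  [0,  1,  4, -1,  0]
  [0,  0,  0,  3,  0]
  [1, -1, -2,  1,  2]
J_3(3) ⊕ J_1(3) ⊕ J_1(3)

The characteristic polynomial is
  det(x·I − A) = x^5 - 15*x^4 + 90*x^3 - 270*x^2 + 405*x - 243 = (x - 3)^5

Eigenvalues and multiplicities (the geometric multiplicity of λ is n − rank(A − λI), which equals the number of Jordan blocks for λ):
  λ = 3: algebraic multiplicity = 5, geometric multiplicity = 3

Determining the block sizes for each eigenvalue:
  λ = 3: with am = 5 and gm = 3, the partition is not yet determined (e.g. several partitions of 5 into 3 parts exist). Let N = A − (3)·I. Computing rank(N^1) = 2, rank(N^2) = 1, rank(N^3) = 0; the number of blocks of size ≥ j is rank(N^{j−1}) − rank(N^j), giving [3, 1, 1]. So we have 1 block(s) of size 3, 2 block(s) of size 1 → block sizes [3, 1, 1]

Assembling the blocks gives a Jordan form
J =
  [3, 1, 0, 0, 0]
  [0, 3, 1, 0, 0]
  [0, 0, 3, 0, 0]
  [0, 0, 0, 3, 0]
  [0, 0, 0, 0, 3]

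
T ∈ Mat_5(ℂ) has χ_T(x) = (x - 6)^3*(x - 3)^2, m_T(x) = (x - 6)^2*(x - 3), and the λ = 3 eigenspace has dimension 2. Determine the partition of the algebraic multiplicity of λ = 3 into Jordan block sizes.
Block sizes for λ = 3: [1, 1]

Step 1 — from the characteristic polynomial, algebraic multiplicity of λ = 3 is 2. From dim ker(T − (3)·I) = 2, there are exactly 2 Jordan blocks for λ = 3.
Step 2 — from the minimal polynomial, the factor (x − 3) tells us the largest block for λ = 3 has size 1.
Step 3 — with total size 2, 2 blocks, and largest block 1, the block sizes (in nonincreasing order) are [1, 1].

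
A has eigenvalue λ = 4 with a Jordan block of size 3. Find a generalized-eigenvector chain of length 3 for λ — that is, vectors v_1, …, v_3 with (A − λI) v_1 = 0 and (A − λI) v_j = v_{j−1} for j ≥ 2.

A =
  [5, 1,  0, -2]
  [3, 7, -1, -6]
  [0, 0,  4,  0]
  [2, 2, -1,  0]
A Jordan chain for λ = 4 of length 3:
v_1 = (1, 3, 0, 2)ᵀ
v_2 = (0, -1, 0, -1)ᵀ
v_3 = (0, 0, 1, 0)ᵀ

Let N = A − (4)·I. We want v_3 with N^3 v_3 = 0 but N^2 v_3 ≠ 0; then v_{j-1} := N · v_j for j = 3, …, 2.

Pick v_3 = (0, 0, 1, 0)ᵀ.
Then v_2 = N · v_3 = (0, -1, 0, -1)ᵀ.
Then v_1 = N · v_2 = (1, 3, 0, 2)ᵀ.

Sanity check: (A − (4)·I) v_1 = (0, 0, 0, 0)ᵀ = 0. ✓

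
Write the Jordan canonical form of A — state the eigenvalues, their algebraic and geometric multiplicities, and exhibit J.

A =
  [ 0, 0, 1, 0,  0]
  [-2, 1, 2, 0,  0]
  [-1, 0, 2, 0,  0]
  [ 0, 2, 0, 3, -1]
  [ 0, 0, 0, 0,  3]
J_2(1) ⊕ J_1(1) ⊕ J_2(3)

The characteristic polynomial is
  det(x·I − A) = x^5 - 9*x^4 + 30*x^3 - 46*x^2 + 33*x - 9 = (x - 3)^2*(x - 1)^3

Eigenvalues and multiplicities (the geometric multiplicity of λ is n − rank(A − λI), which equals the number of Jordan blocks for λ):
  λ = 1: algebraic multiplicity = 3, geometric multiplicity = 2
  λ = 3: algebraic multiplicity = 2, geometric multiplicity = 1

Determining the block sizes for each eigenvalue:
  λ = 1: 2 blocks summing to 3 forces exactly one block of size 2 and the rest size 1 → block sizes [2, 1]
  λ = 3: one block (gm = 1), so the single block has size am = 2 → block sizes [2]

Assembling the blocks gives a Jordan form
J =
  [1, 1, 0, 0, 0]
  [0, 1, 0, 0, 0]
  [0, 0, 1, 0, 0]
  [0, 0, 0, 3, 1]
  [0, 0, 0, 0, 3]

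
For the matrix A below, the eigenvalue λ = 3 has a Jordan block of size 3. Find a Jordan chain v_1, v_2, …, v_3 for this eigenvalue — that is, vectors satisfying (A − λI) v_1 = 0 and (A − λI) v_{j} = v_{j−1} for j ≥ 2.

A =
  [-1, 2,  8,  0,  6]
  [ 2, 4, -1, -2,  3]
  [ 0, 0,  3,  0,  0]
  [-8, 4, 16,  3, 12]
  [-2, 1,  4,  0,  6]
A Jordan chain for λ = 3 of length 3:
v_1 = (8, 4, 0, 16, 4)ᵀ
v_2 = (-4, 2, 0, -8, -2)ᵀ
v_3 = (1, 0, 0, 0, 0)ᵀ

Let N = A − (3)·I. We want v_3 with N^3 v_3 = 0 but N^2 v_3 ≠ 0; then v_{j-1} := N · v_j for j = 3, …, 2.

Pick v_3 = (1, 0, 0, 0, 0)ᵀ.
Then v_2 = N · v_3 = (-4, 2, 0, -8, -2)ᵀ.
Then v_1 = N · v_2 = (8, 4, 0, 16, 4)ᵀ.

Sanity check: (A − (3)·I) v_1 = (0, 0, 0, 0, 0)ᵀ = 0. ✓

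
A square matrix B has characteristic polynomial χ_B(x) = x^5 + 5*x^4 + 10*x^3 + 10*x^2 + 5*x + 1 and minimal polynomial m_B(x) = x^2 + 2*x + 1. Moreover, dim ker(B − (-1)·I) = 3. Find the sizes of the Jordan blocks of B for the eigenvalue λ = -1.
Block sizes for λ = -1: [2, 2, 1]

Step 1 — from the characteristic polynomial, algebraic multiplicity of λ = -1 is 5. From dim ker(B − (-1)·I) = 3, there are exactly 3 Jordan blocks for λ = -1.
Step 2 — from the minimal polynomial, the factor (x + 1)^2 tells us the largest block for λ = -1 has size 2.
Step 3 — with total size 5, 3 blocks, and largest block 2, the block sizes (in nonincreasing order) are [2, 2, 1].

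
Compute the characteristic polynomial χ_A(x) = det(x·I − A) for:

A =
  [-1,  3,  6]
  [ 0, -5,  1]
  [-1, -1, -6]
x^3 + 12*x^2 + 48*x + 64

Expanding det(x·I − A) (e.g. by cofactor expansion or by noting that A is similar to its Jordan form J, which has the same characteristic polynomial as A) gives
  χ_A(x) = x^3 + 12*x^2 + 48*x + 64
which factors as (x + 4)^3. The eigenvalues (with algebraic multiplicities) are λ = -4 with multiplicity 3.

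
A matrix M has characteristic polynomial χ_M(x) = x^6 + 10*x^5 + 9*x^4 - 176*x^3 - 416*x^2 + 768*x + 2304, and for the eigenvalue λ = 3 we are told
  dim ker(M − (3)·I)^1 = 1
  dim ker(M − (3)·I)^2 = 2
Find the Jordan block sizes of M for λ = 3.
Block sizes for λ = 3: [2]

From the dimensions of kernels of powers, the number of Jordan blocks of size at least j is d_j − d_{j−1} where d_j = dim ker(N^j) (with d_0 = 0). Computing the differences gives [1, 1].
The number of blocks of size exactly k is (#blocks of size ≥ k) − (#blocks of size ≥ k + 1), so the partition is: 1 block(s) of size 2.
In nonincreasing order the block sizes are [2].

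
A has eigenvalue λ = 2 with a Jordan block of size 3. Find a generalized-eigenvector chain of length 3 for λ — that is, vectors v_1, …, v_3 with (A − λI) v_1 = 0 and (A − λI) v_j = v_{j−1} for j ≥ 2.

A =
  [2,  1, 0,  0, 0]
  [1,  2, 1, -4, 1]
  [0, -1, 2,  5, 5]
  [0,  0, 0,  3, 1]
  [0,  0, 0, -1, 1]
A Jordan chain for λ = 2 of length 3:
v_1 = (1, 0, -1, 0, 0)ᵀ
v_2 = (0, 1, 0, 0, 0)ᵀ
v_3 = (1, 0, 0, 0, 0)ᵀ

Let N = A − (2)·I. We want v_3 with N^3 v_3 = 0 but N^2 v_3 ≠ 0; then v_{j-1} := N · v_j for j = 3, …, 2.

Pick v_3 = (1, 0, 0, 0, 0)ᵀ.
Then v_2 = N · v_3 = (0, 1, 0, 0, 0)ᵀ.
Then v_1 = N · v_2 = (1, 0, -1, 0, 0)ᵀ.

Sanity check: (A − (2)·I) v_1 = (0, 0, 0, 0, 0)ᵀ = 0. ✓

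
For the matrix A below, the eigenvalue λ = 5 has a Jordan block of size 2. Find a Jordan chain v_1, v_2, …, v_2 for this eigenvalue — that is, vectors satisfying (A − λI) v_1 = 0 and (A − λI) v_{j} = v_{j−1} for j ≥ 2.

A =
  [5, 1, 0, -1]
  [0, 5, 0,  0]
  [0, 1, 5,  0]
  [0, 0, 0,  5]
A Jordan chain for λ = 5 of length 2:
v_1 = (1, 0, 1, 0)ᵀ
v_2 = (0, 1, 0, 0)ᵀ

Let N = A − (5)·I. We want v_2 with N^2 v_2 = 0 but N^1 v_2 ≠ 0; then v_{j-1} := N · v_j for j = 2, …, 2.

Pick v_2 = (0, 1, 0, 0)ᵀ.
Then v_1 = N · v_2 = (1, 0, 1, 0)ᵀ.

Sanity check: (A − (5)·I) v_1 = (0, 0, 0, 0)ᵀ = 0. ✓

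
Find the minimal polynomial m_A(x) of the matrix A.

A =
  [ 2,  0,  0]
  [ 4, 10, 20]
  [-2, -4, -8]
x^2 - 2*x

The characteristic polynomial is χ_A(x) = x*(x - 2)^2, so the eigenvalues are known. The minimal polynomial is
  m_A(x) = Π_λ (x − λ)^{k_λ}
where k_λ is the size of the *largest* Jordan block for λ (equivalently, the smallest k with (A − λI)^k v = 0 for every generalised eigenvector v of λ).

  λ = 0: largest Jordan block has size 1, contributing (x − 0)
  λ = 2: largest Jordan block has size 1, contributing (x − 2)

So m_A(x) = x*(x - 2) = x^2 - 2*x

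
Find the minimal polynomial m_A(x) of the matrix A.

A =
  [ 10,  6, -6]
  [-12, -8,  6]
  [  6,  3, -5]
x^2 + x - 2

The characteristic polynomial is χ_A(x) = (x - 1)*(x + 2)^2, so the eigenvalues are known. The minimal polynomial is
  m_A(x) = Π_λ (x − λ)^{k_λ}
where k_λ is the size of the *largest* Jordan block for λ (equivalently, the smallest k with (A − λI)^k v = 0 for every generalised eigenvector v of λ).

  λ = -2: largest Jordan block has size 1, contributing (x + 2)
  λ = 1: largest Jordan block has size 1, contributing (x − 1)

So m_A(x) = (x - 1)*(x + 2) = x^2 + x - 2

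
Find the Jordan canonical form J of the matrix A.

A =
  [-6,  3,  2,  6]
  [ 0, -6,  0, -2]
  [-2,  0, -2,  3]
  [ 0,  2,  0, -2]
J_2(-4) ⊕ J_2(-4)

The characteristic polynomial is
  det(x·I − A) = x^4 + 16*x^3 + 96*x^2 + 256*x + 256 = (x + 4)^4

Eigenvalues and multiplicities (the geometric multiplicity of λ is n − rank(A − λI), which equals the number of Jordan blocks for λ):
  λ = -4: algebraic multiplicity = 4, geometric multiplicity = 2

Determining the block sizes for each eigenvalue:
  λ = -4: with am = 4 and gm = 2, the partition is not yet determined (e.g. several partitions of 4 into 2 parts exist). Let N = A − (-4)·I. Computing rank(N^1) = 2, rank(N^2) = 0; the number of blocks of size ≥ j is rank(N^{j−1}) − rank(N^j), giving [2, 2]. So we have 2 block(s) of size 2 → block sizes [2, 2]

Assembling the blocks gives a Jordan form
J =
  [-4,  1,  0,  0]
  [ 0, -4,  0,  0]
  [ 0,  0, -4,  1]
  [ 0,  0,  0, -4]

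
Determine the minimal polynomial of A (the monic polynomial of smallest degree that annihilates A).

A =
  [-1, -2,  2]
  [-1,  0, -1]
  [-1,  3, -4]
x^3 + 5*x^2 + 7*x + 3

The characteristic polynomial is χ_A(x) = (x + 1)^2*(x + 3), so the eigenvalues are known. The minimal polynomial is
  m_A(x) = Π_λ (x − λ)^{k_λ}
where k_λ is the size of the *largest* Jordan block for λ (equivalently, the smallest k with (A − λI)^k v = 0 for every generalised eigenvector v of λ).

  λ = -3: largest Jordan block has size 1, contributing (x + 3)
  λ = -1: largest Jordan block has size 2, contributing (x + 1)^2

So m_A(x) = (x + 1)^2*(x + 3) = x^3 + 5*x^2 + 7*x + 3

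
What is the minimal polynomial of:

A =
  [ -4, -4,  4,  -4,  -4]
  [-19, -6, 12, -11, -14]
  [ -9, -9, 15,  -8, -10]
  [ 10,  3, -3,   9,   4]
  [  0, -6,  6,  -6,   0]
x^5 - 14*x^4 + 36*x^3 + 216*x^2 - 864*x

The characteristic polynomial is χ_A(x) = x*(x - 6)^3*(x + 4), so the eigenvalues are known. The minimal polynomial is
  m_A(x) = Π_λ (x − λ)^{k_λ}
where k_λ is the size of the *largest* Jordan block for λ (equivalently, the smallest k with (A − λI)^k v = 0 for every generalised eigenvector v of λ).

  λ = -4: largest Jordan block has size 1, contributing (x + 4)
  λ = 0: largest Jordan block has size 1, contributing (x − 0)
  λ = 6: largest Jordan block has size 3, contributing (x − 6)^3

So m_A(x) = x*(x - 6)^3*(x + 4) = x^5 - 14*x^4 + 36*x^3 + 216*x^2 - 864*x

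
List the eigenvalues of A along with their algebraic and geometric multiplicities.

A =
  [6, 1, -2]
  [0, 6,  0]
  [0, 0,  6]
λ = 6: alg = 3, geom = 2

Step 1 — factor the characteristic polynomial to read off the algebraic multiplicities:
  χ_A(x) = (x - 6)^3

Step 2 — compute geometric multiplicities via the rank-nullity identity g(λ) = n − rank(A − λI):
  rank(A − (6)·I) = 1, so dim ker(A − (6)·I) = n − 1 = 2

Summary:
  λ = 6: algebraic multiplicity = 3, geometric multiplicity = 2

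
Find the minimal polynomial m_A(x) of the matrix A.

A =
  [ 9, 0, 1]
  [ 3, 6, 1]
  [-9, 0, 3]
x^2 - 12*x + 36

The characteristic polynomial is χ_A(x) = (x - 6)^3, so the eigenvalues are known. The minimal polynomial is
  m_A(x) = Π_λ (x − λ)^{k_λ}
where k_λ is the size of the *largest* Jordan block for λ (equivalently, the smallest k with (A − λI)^k v = 0 for every generalised eigenvector v of λ).

  λ = 6: largest Jordan block has size 2, contributing (x − 6)^2

So m_A(x) = (x - 6)^2 = x^2 - 12*x + 36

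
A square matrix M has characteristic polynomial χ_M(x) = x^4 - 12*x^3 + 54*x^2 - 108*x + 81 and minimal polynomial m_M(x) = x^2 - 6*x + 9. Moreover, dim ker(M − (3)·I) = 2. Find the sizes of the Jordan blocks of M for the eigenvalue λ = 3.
Block sizes for λ = 3: [2, 2]

Step 1 — from the characteristic polynomial, algebraic multiplicity of λ = 3 is 4. From dim ker(M − (3)·I) = 2, there are exactly 2 Jordan blocks for λ = 3.
Step 2 — from the minimal polynomial, the factor (x − 3)^2 tells us the largest block for λ = 3 has size 2.
Step 3 — with total size 4, 2 blocks, and largest block 2, the block sizes (in nonincreasing order) are [2, 2].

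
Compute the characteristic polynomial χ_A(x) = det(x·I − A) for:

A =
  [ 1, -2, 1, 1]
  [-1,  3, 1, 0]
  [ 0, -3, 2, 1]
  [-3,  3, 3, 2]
x^4 - 8*x^3 + 24*x^2 - 32*x + 16

Expanding det(x·I − A) (e.g. by cofactor expansion or by noting that A is similar to its Jordan form J, which has the same characteristic polynomial as A) gives
  χ_A(x) = x^4 - 8*x^3 + 24*x^2 - 32*x + 16
which factors as (x - 2)^4. The eigenvalues (with algebraic multiplicities) are λ = 2 with multiplicity 4.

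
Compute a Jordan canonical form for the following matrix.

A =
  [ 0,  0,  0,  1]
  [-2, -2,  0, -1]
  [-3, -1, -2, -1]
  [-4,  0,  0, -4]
J_2(-2) ⊕ J_2(-2)

The characteristic polynomial is
  det(x·I − A) = x^4 + 8*x^3 + 24*x^2 + 32*x + 16 = (x + 2)^4

Eigenvalues and multiplicities (the geometric multiplicity of λ is n − rank(A − λI), which equals the number of Jordan blocks for λ):
  λ = -2: algebraic multiplicity = 4, geometric multiplicity = 2

Determining the block sizes for each eigenvalue:
  λ = -2: with am = 4 and gm = 2, the partition is not yet determined (e.g. several partitions of 4 into 2 parts exist). Let N = A − (-2)·I. Computing rank(N^1) = 2, rank(N^2) = 0; the number of blocks of size ≥ j is rank(N^{j−1}) − rank(N^j), giving [2, 2]. So we have 2 block(s) of size 2 → block sizes [2, 2]

Assembling the blocks gives a Jordan form
J =
  [-2,  1,  0,  0]
  [ 0, -2,  0,  0]
  [ 0,  0, -2,  1]
  [ 0,  0,  0, -2]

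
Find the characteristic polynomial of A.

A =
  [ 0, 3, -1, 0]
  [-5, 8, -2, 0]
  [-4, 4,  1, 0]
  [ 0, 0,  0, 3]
x^4 - 12*x^3 + 54*x^2 - 108*x + 81

Expanding det(x·I − A) (e.g. by cofactor expansion or by noting that A is similar to its Jordan form J, which has the same characteristic polynomial as A) gives
  χ_A(x) = x^4 - 12*x^3 + 54*x^2 - 108*x + 81
which factors as (x - 3)^4. The eigenvalues (with algebraic multiplicities) are λ = 3 with multiplicity 4.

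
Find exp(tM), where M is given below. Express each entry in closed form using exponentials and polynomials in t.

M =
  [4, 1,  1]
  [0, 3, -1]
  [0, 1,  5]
e^{tM} =
  [exp(4*t), t*exp(4*t), t*exp(4*t)]
  [0, -t*exp(4*t) + exp(4*t), -t*exp(4*t)]
  [0, t*exp(4*t), t*exp(4*t) + exp(4*t)]

Strategy: write M = P · J · P⁻¹ where J is a Jordan canonical form, so e^{tM} = P · e^{tJ} · P⁻¹, and e^{tJ} can be computed block-by-block.

M has Jordan form
J =
  [4, 1, 0]
  [0, 4, 0]
  [0, 0, 4]
(up to reordering of blocks).

Per-block formulas:
  For a 2×2 Jordan block J_2(4): exp(t · J_2(4)) = e^(4t)·(I + t·N), where N is the 2×2 nilpotent shift.
  For a 1×1 block at λ = 4: exp(t · [4]) = [e^(4t)].

After assembling e^{tJ} and conjugating by P, we get:

e^{tM} =
  [exp(4*t), t*exp(4*t), t*exp(4*t)]
  [0, -t*exp(4*t) + exp(4*t), -t*exp(4*t)]
  [0, t*exp(4*t), t*exp(4*t) + exp(4*t)]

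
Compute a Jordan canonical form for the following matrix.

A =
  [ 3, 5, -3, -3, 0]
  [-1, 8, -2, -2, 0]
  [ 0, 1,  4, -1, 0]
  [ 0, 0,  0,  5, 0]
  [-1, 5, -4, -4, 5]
J_3(5) ⊕ J_1(5) ⊕ J_1(5)

The characteristic polynomial is
  det(x·I − A) = x^5 - 25*x^4 + 250*x^3 - 1250*x^2 + 3125*x - 3125 = (x - 5)^5

Eigenvalues and multiplicities (the geometric multiplicity of λ is n − rank(A − λI), which equals the number of Jordan blocks for λ):
  λ = 5: algebraic multiplicity = 5, geometric multiplicity = 3

Determining the block sizes for each eigenvalue:
  λ = 5: with am = 5 and gm = 3, the partition is not yet determined (e.g. several partitions of 5 into 3 parts exist). Let N = A − (5)·I. Computing rank(N^1) = 2, rank(N^2) = 1, rank(N^3) = 0; the number of blocks of size ≥ j is rank(N^{j−1}) − rank(N^j), giving [3, 1, 1]. So we have 1 block(s) of size 3, 2 block(s) of size 1 → block sizes [3, 1, 1]

Assembling the blocks gives a Jordan form
J =
  [5, 1, 0, 0, 0]
  [0, 5, 1, 0, 0]
  [0, 0, 5, 0, 0]
  [0, 0, 0, 5, 0]
  [0, 0, 0, 0, 5]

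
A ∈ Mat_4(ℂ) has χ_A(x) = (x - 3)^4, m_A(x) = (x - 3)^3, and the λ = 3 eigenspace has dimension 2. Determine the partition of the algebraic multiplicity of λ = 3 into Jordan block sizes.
Block sizes for λ = 3: [3, 1]

Step 1 — from the characteristic polynomial, algebraic multiplicity of λ = 3 is 4. From dim ker(A − (3)·I) = 2, there are exactly 2 Jordan blocks for λ = 3.
Step 2 — from the minimal polynomial, the factor (x − 3)^3 tells us the largest block for λ = 3 has size 3.
Step 3 — with total size 4, 2 blocks, and largest block 3, the block sizes (in nonincreasing order) are [3, 1].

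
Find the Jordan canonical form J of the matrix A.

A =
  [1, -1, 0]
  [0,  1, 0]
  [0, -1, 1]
J_2(1) ⊕ J_1(1)

The characteristic polynomial is
  det(x·I − A) = x^3 - 3*x^2 + 3*x - 1 = (x - 1)^3

Eigenvalues and multiplicities (the geometric multiplicity of λ is n − rank(A − λI), which equals the number of Jordan blocks for λ):
  λ = 1: algebraic multiplicity = 3, geometric multiplicity = 2

Determining the block sizes for each eigenvalue:
  λ = 1: 2 blocks summing to 3 forces exactly one block of size 2 and the rest size 1 → block sizes [2, 1]

Assembling the blocks gives a Jordan form
J =
  [1, 1, 0]
  [0, 1, 0]
  [0, 0, 1]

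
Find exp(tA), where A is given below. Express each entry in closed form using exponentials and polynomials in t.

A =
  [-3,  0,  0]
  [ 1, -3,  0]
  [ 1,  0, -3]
e^{tA} =
  [exp(-3*t), 0, 0]
  [t*exp(-3*t), exp(-3*t), 0]
  [t*exp(-3*t), 0, exp(-3*t)]

Strategy: write A = P · J · P⁻¹ where J is a Jordan canonical form, so e^{tA} = P · e^{tJ} · P⁻¹, and e^{tJ} can be computed block-by-block.

A has Jordan form
J =
  [-3,  1,  0]
  [ 0, -3,  0]
  [ 0,  0, -3]
(up to reordering of blocks).

Per-block formulas:
  For a 1×1 block at λ = -3: exp(t · [-3]) = [e^(-3t)].
  For a 2×2 Jordan block J_2(-3): exp(t · J_2(-3)) = e^(-3t)·(I + t·N), where N is the 2×2 nilpotent shift.

After assembling e^{tJ} and conjugating by P, we get:

e^{tA} =
  [exp(-3*t), 0, 0]
  [t*exp(-3*t), exp(-3*t), 0]
  [t*exp(-3*t), 0, exp(-3*t)]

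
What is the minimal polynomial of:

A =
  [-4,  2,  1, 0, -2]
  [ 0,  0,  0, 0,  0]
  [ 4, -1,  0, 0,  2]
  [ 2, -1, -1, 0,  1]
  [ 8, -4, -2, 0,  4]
x^3

The characteristic polynomial is χ_A(x) = x^5, so the eigenvalues are known. The minimal polynomial is
  m_A(x) = Π_λ (x − λ)^{k_λ}
where k_λ is the size of the *largest* Jordan block for λ (equivalently, the smallest k with (A − λI)^k v = 0 for every generalised eigenvector v of λ).

  λ = 0: largest Jordan block has size 3, contributing (x − 0)^3

So m_A(x) = x^3 = x^3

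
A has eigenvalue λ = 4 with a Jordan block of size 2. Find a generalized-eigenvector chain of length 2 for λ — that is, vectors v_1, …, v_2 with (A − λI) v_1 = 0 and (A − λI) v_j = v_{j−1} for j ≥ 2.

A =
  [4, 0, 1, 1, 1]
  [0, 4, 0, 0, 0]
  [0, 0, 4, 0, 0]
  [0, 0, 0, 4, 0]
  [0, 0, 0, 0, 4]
A Jordan chain for λ = 4 of length 2:
v_1 = (1, 0, 0, 0, 0)ᵀ
v_2 = (0, 0, 1, 0, 0)ᵀ

Let N = A − (4)·I. We want v_2 with N^2 v_2 = 0 but N^1 v_2 ≠ 0; then v_{j-1} := N · v_j for j = 2, …, 2.

Pick v_2 = (0, 0, 1, 0, 0)ᵀ.
Then v_1 = N · v_2 = (1, 0, 0, 0, 0)ᵀ.

Sanity check: (A − (4)·I) v_1 = (0, 0, 0, 0, 0)ᵀ = 0. ✓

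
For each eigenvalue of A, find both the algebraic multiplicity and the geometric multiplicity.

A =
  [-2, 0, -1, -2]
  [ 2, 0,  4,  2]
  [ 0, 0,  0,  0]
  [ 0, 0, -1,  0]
λ = -2: alg = 1, geom = 1; λ = 0: alg = 3, geom = 2

Step 1 — factor the characteristic polynomial to read off the algebraic multiplicities:
  χ_A(x) = x^3*(x + 2)

Step 2 — compute geometric multiplicities via the rank-nullity identity g(λ) = n − rank(A − λI):
  rank(A − (-2)·I) = 3, so dim ker(A − (-2)·I) = n − 3 = 1
  rank(A − (0)·I) = 2, so dim ker(A − (0)·I) = n − 2 = 2

Summary:
  λ = -2: algebraic multiplicity = 1, geometric multiplicity = 1
  λ = 0: algebraic multiplicity = 3, geometric multiplicity = 2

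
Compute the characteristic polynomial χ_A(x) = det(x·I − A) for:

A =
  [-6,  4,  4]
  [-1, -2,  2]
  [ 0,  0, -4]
x^3 + 12*x^2 + 48*x + 64

Expanding det(x·I − A) (e.g. by cofactor expansion or by noting that A is similar to its Jordan form J, which has the same characteristic polynomial as A) gives
  χ_A(x) = x^3 + 12*x^2 + 48*x + 64
which factors as (x + 4)^3. The eigenvalues (with algebraic multiplicities) are λ = -4 with multiplicity 3.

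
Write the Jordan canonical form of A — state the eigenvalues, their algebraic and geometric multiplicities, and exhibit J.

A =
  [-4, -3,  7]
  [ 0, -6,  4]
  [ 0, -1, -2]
J_3(-4)

The characteristic polynomial is
  det(x·I − A) = x^3 + 12*x^2 + 48*x + 64 = (x + 4)^3

Eigenvalues and multiplicities (the geometric multiplicity of λ is n − rank(A − λI), which equals the number of Jordan blocks for λ):
  λ = -4: algebraic multiplicity = 3, geometric multiplicity = 1

Determining the block sizes for each eigenvalue:
  λ = -4: one block (gm = 1), so the single block has size am = 3 → block sizes [3]

Assembling the blocks gives a Jordan form
J =
  [-4,  1,  0]
  [ 0, -4,  1]
  [ 0,  0, -4]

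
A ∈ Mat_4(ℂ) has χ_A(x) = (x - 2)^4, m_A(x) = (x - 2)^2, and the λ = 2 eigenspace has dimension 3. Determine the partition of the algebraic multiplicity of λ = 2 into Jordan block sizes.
Block sizes for λ = 2: [2, 1, 1]

Step 1 — from the characteristic polynomial, algebraic multiplicity of λ = 2 is 4. From dim ker(A − (2)·I) = 3, there are exactly 3 Jordan blocks for λ = 2.
Step 2 — from the minimal polynomial, the factor (x − 2)^2 tells us the largest block for λ = 2 has size 2.
Step 3 — with total size 4, 3 blocks, and largest block 2, the block sizes (in nonincreasing order) are [2, 1, 1].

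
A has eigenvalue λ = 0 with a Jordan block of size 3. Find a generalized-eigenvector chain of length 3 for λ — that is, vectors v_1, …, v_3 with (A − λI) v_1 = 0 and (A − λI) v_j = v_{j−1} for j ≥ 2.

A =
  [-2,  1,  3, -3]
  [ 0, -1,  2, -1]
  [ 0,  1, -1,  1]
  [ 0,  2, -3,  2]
A Jordan chain for λ = 0 of length 3:
v_1 = (2, 1, 0, -1)ᵀ
v_2 = (-3, -1, 1, 2)ᵀ
v_3 = (2, 1, 0, 0)ᵀ

Let N = A − (0)·I. We want v_3 with N^3 v_3 = 0 but N^2 v_3 ≠ 0; then v_{j-1} := N · v_j for j = 3, …, 2.

Pick v_3 = (2, 1, 0, 0)ᵀ.
Then v_2 = N · v_3 = (-3, -1, 1, 2)ᵀ.
Then v_1 = N · v_2 = (2, 1, 0, -1)ᵀ.

Sanity check: (A − (0)·I) v_1 = (0, 0, 0, 0)ᵀ = 0. ✓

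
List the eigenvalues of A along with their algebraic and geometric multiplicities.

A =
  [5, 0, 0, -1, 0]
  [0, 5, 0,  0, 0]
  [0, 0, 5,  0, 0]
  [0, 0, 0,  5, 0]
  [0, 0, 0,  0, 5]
λ = 5: alg = 5, geom = 4

Step 1 — factor the characteristic polynomial to read off the algebraic multiplicities:
  χ_A(x) = (x - 5)^5

Step 2 — compute geometric multiplicities via the rank-nullity identity g(λ) = n − rank(A − λI):
  rank(A − (5)·I) = 1, so dim ker(A − (5)·I) = n − 1 = 4

Summary:
  λ = 5: algebraic multiplicity = 5, geometric multiplicity = 4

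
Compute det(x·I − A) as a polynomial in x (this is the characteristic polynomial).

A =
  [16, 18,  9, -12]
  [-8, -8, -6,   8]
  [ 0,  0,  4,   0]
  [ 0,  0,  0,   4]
x^4 - 16*x^3 + 96*x^2 - 256*x + 256

Expanding det(x·I − A) (e.g. by cofactor expansion or by noting that A is similar to its Jordan form J, which has the same characteristic polynomial as A) gives
  χ_A(x) = x^4 - 16*x^3 + 96*x^2 - 256*x + 256
which factors as (x - 4)^4. The eigenvalues (with algebraic multiplicities) are λ = 4 with multiplicity 4.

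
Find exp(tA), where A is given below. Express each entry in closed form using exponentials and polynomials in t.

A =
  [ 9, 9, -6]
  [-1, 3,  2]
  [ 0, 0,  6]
e^{tA} =
  [3*t*exp(6*t) + exp(6*t), 9*t*exp(6*t), -6*t*exp(6*t)]
  [-t*exp(6*t), -3*t*exp(6*t) + exp(6*t), 2*t*exp(6*t)]
  [0, 0, exp(6*t)]

Strategy: write A = P · J · P⁻¹ where J is a Jordan canonical form, so e^{tA} = P · e^{tJ} · P⁻¹, and e^{tJ} can be computed block-by-block.

A has Jordan form
J =
  [6, 1, 0]
  [0, 6, 0]
  [0, 0, 6]
(up to reordering of blocks).

Per-block formulas:
  For a 1×1 block at λ = 6: exp(t · [6]) = [e^(6t)].
  For a 2×2 Jordan block J_2(6): exp(t · J_2(6)) = e^(6t)·(I + t·N), where N is the 2×2 nilpotent shift.

After assembling e^{tJ} and conjugating by P, we get:

e^{tA} =
  [3*t*exp(6*t) + exp(6*t), 9*t*exp(6*t), -6*t*exp(6*t)]
  [-t*exp(6*t), -3*t*exp(6*t) + exp(6*t), 2*t*exp(6*t)]
  [0, 0, exp(6*t)]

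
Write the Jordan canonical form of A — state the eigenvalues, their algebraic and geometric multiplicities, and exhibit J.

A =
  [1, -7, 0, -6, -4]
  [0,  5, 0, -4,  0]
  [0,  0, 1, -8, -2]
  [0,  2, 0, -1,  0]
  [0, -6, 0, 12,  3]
J_2(1) ⊕ J_1(1) ⊕ J_1(3) ⊕ J_1(3)

The characteristic polynomial is
  det(x·I − A) = x^5 - 9*x^4 + 30*x^3 - 46*x^2 + 33*x - 9 = (x - 3)^2*(x - 1)^3

Eigenvalues and multiplicities (the geometric multiplicity of λ is n − rank(A − λI), which equals the number of Jordan blocks for λ):
  λ = 1: algebraic multiplicity = 3, geometric multiplicity = 2
  λ = 3: algebraic multiplicity = 2, geometric multiplicity = 2

Determining the block sizes for each eigenvalue:
  λ = 1: 2 blocks summing to 3 forces exactly one block of size 2 and the rest size 1 → block sizes [2, 1]
  λ = 3: gm = am = 2, so every block has size 1 → block sizes [1, 1]

Assembling the blocks gives a Jordan form
J =
  [1, 1, 0, 0, 0]
  [0, 1, 0, 0, 0]
  [0, 0, 1, 0, 0]
  [0, 0, 0, 3, 0]
  [0, 0, 0, 0, 3]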